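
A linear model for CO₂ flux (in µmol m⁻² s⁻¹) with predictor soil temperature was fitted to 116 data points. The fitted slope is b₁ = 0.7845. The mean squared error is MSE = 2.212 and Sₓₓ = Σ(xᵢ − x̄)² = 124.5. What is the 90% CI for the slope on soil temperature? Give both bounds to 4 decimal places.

SE(b₁) = √(MSE/Sₓₓ) = √(2.212/124.5) = 0.133293.
df = n − 2 = 114.
t* = t_{0.05, 114} = 1.65833.
Margin = t* × SE = 1.65833 × 0.133293 = 0.221044.
CI: 0.7845 ± 0.221044 → (0.5635, 1.0055).
With 90% confidence, each one-unit increase in soil temperature is associated with a change of between 0.5635 and 1.0055 µmol m⁻² s⁻¹ in CO₂ flux.

(0.5635, 1.0055)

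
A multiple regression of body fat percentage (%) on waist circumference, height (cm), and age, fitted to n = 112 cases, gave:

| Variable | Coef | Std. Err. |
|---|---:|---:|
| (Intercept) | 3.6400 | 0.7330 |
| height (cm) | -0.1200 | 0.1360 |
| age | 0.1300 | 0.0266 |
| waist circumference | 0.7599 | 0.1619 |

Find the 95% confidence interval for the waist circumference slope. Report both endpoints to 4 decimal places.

(0.4390, 1.0808)

Read off: b = 0.7599, SE = 0.1619 for waist circumference.
df = n − k − 1 = 112 − 3 − 1 = 108.
t* = t_{0.025, 108} = 1.982173.
Margin = t* × SE = 1.982173 × 0.1619 = 0.320914.
CI: 0.7599 ± 0.320914 → (0.4390, 1.0808).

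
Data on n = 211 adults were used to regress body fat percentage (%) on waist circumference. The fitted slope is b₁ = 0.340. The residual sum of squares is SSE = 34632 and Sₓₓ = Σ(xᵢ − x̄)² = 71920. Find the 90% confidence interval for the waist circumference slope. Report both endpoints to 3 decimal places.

(0.261, 0.419)

MSE = SSE/(n − 2) = 34632/209 = 165.703.
SE(b₁) = √(MSE/Sₓₓ) = √(165.703/71920) = 0.048.
df = n − 2 = 209.
t* = t_{0.05, 209} = 1.652177.
Margin = t* × SE = 1.652177 × 0.048 = 0.07930.
CI: 0.340 ± 0.07930 → (0.261, 0.419).
With 90% confidence, each one-unit increase in waist circumference is associated with a change of between 0.261 and 0.419 % in body fat percentage.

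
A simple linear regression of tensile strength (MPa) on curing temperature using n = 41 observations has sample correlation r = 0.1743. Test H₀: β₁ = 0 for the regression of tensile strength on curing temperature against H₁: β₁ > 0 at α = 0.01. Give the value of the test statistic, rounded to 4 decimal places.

t = 1.1054

t = r·√(n − 2)/√(1 − r²) = 0.1743·√39/√0.96962 = 1.1054.
df = n − 2 = 39.
One-sided p ≈ 0.1379, which is ≥ 0.01, so fail to reject H₀.
The data do not give significant evidence of a linear association between curing temperature and tensile strength.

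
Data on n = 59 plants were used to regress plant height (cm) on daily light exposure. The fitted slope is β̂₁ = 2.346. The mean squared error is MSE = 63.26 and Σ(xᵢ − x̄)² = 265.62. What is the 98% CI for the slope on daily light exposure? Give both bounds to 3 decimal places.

(1.178, 3.514)

SE(β̂₁) = √(MSE/Sₓₓ) = √(63.26/265.62) = 0.488016.
df = n − 2 = 57.
t* = t_{0.01, 57} = 2.393568.
Margin = t* × SE = 2.393568 × 0.488016 = 1.16810.
CI: 2.346 ± 1.16810 → (1.178, 3.514).
With 98% confidence, each one-unit increase in daily light exposure is associated with a change of between 1.178 and 3.514 cm in plant height.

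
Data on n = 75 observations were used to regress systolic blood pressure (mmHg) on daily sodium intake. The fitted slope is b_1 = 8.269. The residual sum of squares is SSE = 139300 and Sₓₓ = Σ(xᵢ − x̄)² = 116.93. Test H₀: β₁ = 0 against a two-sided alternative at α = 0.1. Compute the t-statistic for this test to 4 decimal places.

MSE = SSE/(n − 2) = 139300/73 = 1908.22.
SE(b_1) = √(MSE/Sₓₓ) = √(1908.22/116.93) = 4.03972.
t = 8.269 / 4.03972 = 2.0469.
df = n − 2 = 73.
Two-sided p ≈ 0.0443, which is < 0.1, so reject H₀.
There is evidence that daily sodium intake is associated with systolic blood pressure.

t = 2.0469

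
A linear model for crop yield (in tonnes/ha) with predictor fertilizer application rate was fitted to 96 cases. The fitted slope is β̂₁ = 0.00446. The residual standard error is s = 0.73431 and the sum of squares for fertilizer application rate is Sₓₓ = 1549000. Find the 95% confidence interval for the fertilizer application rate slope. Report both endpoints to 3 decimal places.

(0.003, 0.006)

SE(β̂₁) = s/√Sₓₓ = 0.73431/√1549000 = 0.000590002.
df = n − 2 = 94.
t* = t_{0.025, 94} = 1.985523.
Margin = t* × SE = 1.985523 × 0.000590002 = 0.00117.
CI: 0.00446 ± 0.00117 → (0.003, 0.006).
With 95% confidence, each one-unit increase in fertilizer application rate is associated with a change of between 0.003 and 0.006 tonnes/ha in crop yield.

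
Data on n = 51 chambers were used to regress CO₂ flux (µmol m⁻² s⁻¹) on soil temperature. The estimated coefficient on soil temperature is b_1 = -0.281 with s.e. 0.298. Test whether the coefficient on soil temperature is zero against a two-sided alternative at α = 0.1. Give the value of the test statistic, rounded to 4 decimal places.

t = -0.9430

H₀: β₁ = 0 vs H₁: β₁ ≠ 0.
t = (b_1 − β₁⁰)/SE = -0.281 / 0.298 = -0.9430.
df = n − 2 = 51 − 2 = 49.
Two-sided p ≈ 0.3503, which is ≥ 0.1, so fail to reject H₀.
The data do not give significant evidence of an association between soil temperature and CO₂ flux.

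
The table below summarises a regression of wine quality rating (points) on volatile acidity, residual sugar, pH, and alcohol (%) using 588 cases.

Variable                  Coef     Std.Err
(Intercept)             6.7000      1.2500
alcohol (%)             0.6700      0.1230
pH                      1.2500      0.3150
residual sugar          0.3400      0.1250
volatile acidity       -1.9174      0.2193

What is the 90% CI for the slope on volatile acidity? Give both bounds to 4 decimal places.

(-2.2787, -1.5561)

Read off: b = -1.9174, SE = 0.2193 for volatile acidity.
df = n − k − 1 = 588 − 4 − 1 = 583.
t* = t_{0.05, 583} = 1.647471.
Margin = t* × SE = 1.647471 × 0.2193 = 0.361290.
CI: -1.9174 ± 0.361290 → (-2.2787, -1.5561).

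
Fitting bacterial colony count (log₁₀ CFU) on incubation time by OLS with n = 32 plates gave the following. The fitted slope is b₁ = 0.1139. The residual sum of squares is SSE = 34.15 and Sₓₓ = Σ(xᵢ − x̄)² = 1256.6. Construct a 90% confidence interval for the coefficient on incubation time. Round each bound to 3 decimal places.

(0.063, 0.165)

MSE = SSE/(n − 2) = 34.15/30 = 1.13833.
SE(b₁) = √(MSE/Sₓₓ) = √(1.13833/1256.6) = 0.0300979.
df = n − 2 = 30.
t* = t_{0.05, 30} = 1.697261.
Margin = t* × SE = 1.697261 × 0.0300979 = 0.05108.
CI: 0.1139 ± 0.05108 → (0.063, 0.165).
With 90% confidence, each one-unit increase in incubation time is associated with a change of between 0.063 and 0.165 log₁₀ CFU in bacterial colony count.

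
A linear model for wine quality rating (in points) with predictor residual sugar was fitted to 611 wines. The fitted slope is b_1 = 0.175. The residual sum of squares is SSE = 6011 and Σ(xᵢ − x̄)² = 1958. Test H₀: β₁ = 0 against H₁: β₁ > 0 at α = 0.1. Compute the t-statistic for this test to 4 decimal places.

t = 2.4648

MSE = SSE/(n − 2) = 6011/609 = 9.87028.
SE(b_1) = √(MSE/Sₓₓ) = √(9.87028/1958) = 0.071.
t = 0.175 / 0.071 = 2.4648.
df = n − 2 = 609.
One-sided p ≈ 0.0070, which is < 0.1, so reject H₀.
There is evidence that the true slope on residual sugar is positive.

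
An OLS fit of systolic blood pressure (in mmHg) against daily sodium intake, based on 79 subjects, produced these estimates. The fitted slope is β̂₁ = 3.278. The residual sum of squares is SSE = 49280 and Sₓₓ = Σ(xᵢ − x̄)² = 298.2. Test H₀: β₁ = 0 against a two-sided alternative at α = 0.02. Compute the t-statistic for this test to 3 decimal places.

t = 2.238

MSE = SSE/(n − 2) = 49280/77 = 640.
SE(β̂₁) = √(MSE/Sₓₓ) = √(640/298.2) = 1.465.
t = 3.278 / 1.465 = 2.238.
df = n − 2 = 77.
Two-sided p ≈ 0.0281, which is ≥ 0.02, so fail to reject H₀.
The data do not give significant evidence of an association between daily sodium intake and systolic blood pressure.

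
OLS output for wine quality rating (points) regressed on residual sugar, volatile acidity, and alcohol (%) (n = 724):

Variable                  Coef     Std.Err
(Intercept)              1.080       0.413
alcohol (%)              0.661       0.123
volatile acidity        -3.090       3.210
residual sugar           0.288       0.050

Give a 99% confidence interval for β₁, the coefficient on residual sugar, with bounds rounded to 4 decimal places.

Read off: b = 0.288, SE = 0.050 for residual sugar.
df = n − k − 1 = 724 − 3 − 1 = 720.
t* = t_{0.005, 720} = 2.582675.
Margin = t* × SE = 2.582675 × 0.050 = 0.129134.
CI: 0.288 ± 0.129134 → (0.1589, 0.4171).

(0.1589, 0.4171)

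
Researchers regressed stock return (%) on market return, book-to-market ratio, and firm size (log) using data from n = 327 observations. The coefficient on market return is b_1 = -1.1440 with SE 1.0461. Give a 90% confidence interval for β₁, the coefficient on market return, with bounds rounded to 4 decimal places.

(-2.8696, 0.5816)

df = n − k − 1 = 327 − 3 − 1 = 323.
t* = t_{0.05, 323} = 1.649585.
Margin = t* × SE = 1.649585 × 1.0461 = 1.725631.
CI: -1.1440 ± 1.725631 → (-2.8696, 0.5816).
With 90% confidence, each one-unit increase in market return is associated with a change of between -2.8696 and 0.5816 % in stock return, holding the other predictors fixed.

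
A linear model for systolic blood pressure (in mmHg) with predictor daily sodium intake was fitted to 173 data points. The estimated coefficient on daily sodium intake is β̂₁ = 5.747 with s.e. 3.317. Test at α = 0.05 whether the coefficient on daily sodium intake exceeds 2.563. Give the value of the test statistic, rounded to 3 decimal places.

t = 0.960

H₀: β₁ = 2.563 vs H₁: β₁ > 2.563.
t = (β̂₁ − β₁⁰)/SE = (5.747 − 2.563) / 3.317 = 0.960.
df = n − 2 = 173 − 2 = 171.
One-sided p ≈ 0.1692, which is ≥ 0.05, so fail to reject H₀.
The data do not give significant evidence that the true slope on daily sodium intake exceeds 2.563 mmHg per unit.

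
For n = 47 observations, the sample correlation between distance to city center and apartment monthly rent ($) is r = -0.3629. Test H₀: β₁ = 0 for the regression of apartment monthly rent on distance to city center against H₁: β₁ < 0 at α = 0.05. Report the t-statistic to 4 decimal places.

t = -2.6125

t = r·√(n − 2)/√(1 − r²) = -0.3629·√45/√0.868304 = -2.6125.
df = n − 2 = 45.
One-sided p ≈ 0.0061, which is < 0.05, so reject H₀.
There is evidence of a linear association between distance to city center and apartment monthly rent.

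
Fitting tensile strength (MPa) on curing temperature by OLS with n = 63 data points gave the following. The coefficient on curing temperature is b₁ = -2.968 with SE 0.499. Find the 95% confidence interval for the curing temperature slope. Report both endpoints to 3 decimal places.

(-3.966, -1.970)

df = n − 2 = 63 − 2 = 61.
t* = t_{0.025, 61} = 1.999624.
Margin = t* × SE = 1.999624 × 0.499 = 0.99781.
CI: -2.968 ± 0.99781 → (-3.966, -1.970).
With 95% confidence, each one-unit increase in curing temperature is associated with a change of between -3.966 and -1.970 MPa in tensile strength.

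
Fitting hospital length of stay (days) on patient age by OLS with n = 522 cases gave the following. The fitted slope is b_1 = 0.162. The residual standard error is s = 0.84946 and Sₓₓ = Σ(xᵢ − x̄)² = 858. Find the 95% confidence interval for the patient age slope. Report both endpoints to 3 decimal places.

SE(b_1) = s/√Sₓₓ = 0.84946/√858 = 0.0290001.
df = n − 2 = 520.
t* = t_{0.025, 520} = 1.964537.
Margin = t* × SE = 1.964537 × 0.0290001 = 0.05697.
CI: 0.162 ± 0.05697 → (0.105, 0.219).
With 95% confidence, each one-unit increase in patient age is associated with a change of between 0.105 and 0.219 days in hospital length of stay.

(0.105, 0.219)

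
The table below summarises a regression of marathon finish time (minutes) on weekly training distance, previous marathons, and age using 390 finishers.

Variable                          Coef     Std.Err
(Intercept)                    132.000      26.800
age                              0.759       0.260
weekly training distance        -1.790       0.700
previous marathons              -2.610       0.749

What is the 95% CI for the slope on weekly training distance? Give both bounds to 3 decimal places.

Read off: b = -1.790, SE = 0.700 for weekly training distance.
df = n − k − 1 = 390 − 3 − 1 = 386.
t* = t_{0.025, 386} = 1.966129.
Margin = t* × SE = 1.966129 × 0.700 = 1.37629.
CI: -1.790 ± 1.37629 → (-3.166, -0.414).

(-3.166, -0.414)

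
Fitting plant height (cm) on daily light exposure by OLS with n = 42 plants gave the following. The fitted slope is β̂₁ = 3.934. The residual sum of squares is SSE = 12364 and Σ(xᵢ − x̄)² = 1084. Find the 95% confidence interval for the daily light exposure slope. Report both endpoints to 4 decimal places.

MSE = SSE/(n − 2) = 12364/40 = 309.1.
SE(β̂₁) = √(MSE/Sₓₓ) = √(309.1/1084) = 0.533992.
df = n − 2 = 40.
t* = t_{0.025, 40} = 2.021075.
Margin = t* × SE = 2.021075 × 0.533992 = 1.079238.
CI: 3.934 ± 1.079238 → (2.8548, 5.0132).
With 95% confidence, each one-unit increase in daily light exposure is associated with a change of between 2.8548 and 5.0132 cm in plant height.

(2.8548, 5.0132)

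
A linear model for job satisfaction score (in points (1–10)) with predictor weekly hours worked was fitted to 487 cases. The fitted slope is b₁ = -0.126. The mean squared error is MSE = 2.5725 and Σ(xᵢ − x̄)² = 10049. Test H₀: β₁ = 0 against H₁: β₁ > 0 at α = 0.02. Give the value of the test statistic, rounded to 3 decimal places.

t = -7.875

SE(b₁) = √(MSE/Sₓₓ) = √(2.5725/10049) = 0.0159999.
t = -0.126 / 0.0159999 = -7.875.
df = n − 2 = 485.
One-sided p ≈ 1.0000, which is ≥ 0.02, so fail to reject H₀.
The data do not give significant evidence that the true slope on weekly hours worked is positive.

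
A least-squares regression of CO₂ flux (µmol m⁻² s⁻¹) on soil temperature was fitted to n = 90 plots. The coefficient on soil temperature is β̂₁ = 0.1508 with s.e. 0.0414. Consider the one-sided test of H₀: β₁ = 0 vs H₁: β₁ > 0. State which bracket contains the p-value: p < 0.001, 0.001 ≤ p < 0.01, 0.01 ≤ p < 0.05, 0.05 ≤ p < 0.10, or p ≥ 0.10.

t = 0.1508 / 0.0414 = 3.643.
df = n − 2 = 90 − 2 = 88.
One-sided p = P(T_{88} > t) ≈ 0.0002.
So p < 0.001.

p < 0.001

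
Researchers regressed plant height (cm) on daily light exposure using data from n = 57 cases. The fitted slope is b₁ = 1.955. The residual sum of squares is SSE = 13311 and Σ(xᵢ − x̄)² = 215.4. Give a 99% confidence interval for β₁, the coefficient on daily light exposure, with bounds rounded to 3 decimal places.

MSE = SSE/(n − 2) = 13311/55 = 242.018.
SE(b₁) = √(MSE/Sₓₓ) = √(242.018/215.4) = 1.05999.
df = n − 2 = 55.
t* = t_{0.005, 55} = 2.668216.
Margin = t* × SE = 2.668216 × 1.05999 = 2.82828.
CI: 1.955 ± 2.82828 → (-0.873, 4.783).
With 99% confidence, each one-unit increase in daily light exposure is associated with a change of between -0.873 and 4.783 cm in plant height.

(-0.873, 4.783)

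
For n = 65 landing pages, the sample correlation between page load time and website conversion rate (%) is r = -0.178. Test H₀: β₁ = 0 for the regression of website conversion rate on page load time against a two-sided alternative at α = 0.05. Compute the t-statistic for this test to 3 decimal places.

t = r·√(n − 2)/√(1 − r²) = -0.178·√63/√0.968316 = -1.436.
df = n − 2 = 63.
Two-sided p ≈ 0.1560, which is ≥ 0.05, so fail to reject H₀.
The data do not give significant evidence of a linear association between page load time and website conversion rate.

t = -1.436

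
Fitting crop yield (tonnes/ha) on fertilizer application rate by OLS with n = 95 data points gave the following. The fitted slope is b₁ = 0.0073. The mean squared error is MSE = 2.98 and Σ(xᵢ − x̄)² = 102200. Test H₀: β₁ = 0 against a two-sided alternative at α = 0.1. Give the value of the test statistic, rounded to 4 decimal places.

SE(b₁) = √(MSE/Sₓₓ) = √(2.98/102200) = 0.00539986.
t = 0.0073 / 0.00539986 = 1.3519.
df = n − 2 = 93.
Two-sided p ≈ 0.1797, which is ≥ 0.1, so fail to reject H₀.
The data do not give significant evidence of an association between fertilizer application rate and crop yield.

t = 1.3519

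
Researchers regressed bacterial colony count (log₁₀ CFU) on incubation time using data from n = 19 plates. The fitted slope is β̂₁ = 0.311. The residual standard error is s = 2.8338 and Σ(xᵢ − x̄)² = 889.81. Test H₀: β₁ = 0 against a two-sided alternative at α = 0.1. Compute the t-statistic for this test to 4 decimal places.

SE(β̂₁) = s/√Sₓₓ = 2.8338/√889.81 = 0.0949993.
t = 0.311 / 0.0949993 = 3.2737.
df = n − 2 = 17.
Two-sided p ≈ 0.0045, which is < 0.1, so reject H₀.
There is evidence that incubation time is associated with bacterial colony count.

t = 3.2737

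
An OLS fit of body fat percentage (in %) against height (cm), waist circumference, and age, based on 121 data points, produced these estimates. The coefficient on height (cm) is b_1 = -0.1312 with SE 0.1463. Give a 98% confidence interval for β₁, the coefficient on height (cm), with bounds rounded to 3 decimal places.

(-0.476, 0.214)

df = n − k − 1 = 121 − 3 − 1 = 117.
t* = t_{0.01, 117} = 2.358642.
Margin = t* × SE = 2.358642 × 0.1463 = 0.34507.
CI: -0.1312 ± 0.34507 → (-0.476, 0.214).
With 98% confidence, each one-unit increase in height (cm) is associated with a change of between -0.476 and 0.214 % in body fat percentage, holding the other predictors fixed.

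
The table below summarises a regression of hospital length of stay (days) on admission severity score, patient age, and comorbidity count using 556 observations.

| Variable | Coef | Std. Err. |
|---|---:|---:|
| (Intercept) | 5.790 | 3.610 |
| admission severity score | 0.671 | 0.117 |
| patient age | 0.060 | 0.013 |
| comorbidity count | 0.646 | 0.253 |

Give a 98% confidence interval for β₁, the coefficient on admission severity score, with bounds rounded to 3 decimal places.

(0.398, 0.944)

Read off: b = 0.671, SE = 0.117 for admission severity score.
df = n − k − 1 = 556 − 3 − 1 = 552.
t* = t_{0.01, 552} = 2.333122.
Margin = t* × SE = 2.333122 × 0.117 = 0.27298.
CI: 0.671 ± 0.27298 → (0.398, 0.944).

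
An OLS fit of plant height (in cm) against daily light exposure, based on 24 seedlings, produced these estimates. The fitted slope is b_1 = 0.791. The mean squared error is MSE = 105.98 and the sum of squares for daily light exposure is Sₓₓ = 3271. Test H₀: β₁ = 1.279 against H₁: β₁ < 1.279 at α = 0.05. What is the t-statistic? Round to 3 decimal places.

SE(b_1) = √(MSE/Sₓₓ) = √(105.98/3271) = 0.18.
t = (0.791 − 1.279) / 0.18 = -2.711.
df = n − 2 = 22.
One-sided p ≈ 0.0064, which is < 0.05, so reject H₀.
There is evidence that the true slope on daily light exposure is below 1.279 cm per unit.

t = -2.711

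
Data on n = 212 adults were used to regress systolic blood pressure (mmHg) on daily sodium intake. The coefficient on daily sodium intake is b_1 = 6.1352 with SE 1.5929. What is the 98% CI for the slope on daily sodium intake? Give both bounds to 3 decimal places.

(2.401, 9.869)

df = n − 2 = 212 − 2 = 210.
t* = t_{0.01, 210} = 2.344236.
Margin = t* × SE = 2.344236 × 1.5929 = 3.73413.
CI: 6.1352 ± 3.73413 → (2.401, 9.869).
With 98% confidence, each one-unit increase in daily sodium intake is associated with a change of between 2.401 and 9.869 mmHg in systolic blood pressure.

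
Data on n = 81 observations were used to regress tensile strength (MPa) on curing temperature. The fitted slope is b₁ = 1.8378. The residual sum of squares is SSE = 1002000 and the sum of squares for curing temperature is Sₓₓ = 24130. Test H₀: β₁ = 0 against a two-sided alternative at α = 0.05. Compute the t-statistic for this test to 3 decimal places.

t = 2.535

MSE = SSE/(n − 2) = 1002000/79 = 12683.5.
SE(b₁) = √(MSE/Sₓₓ) = √(12683.5/24130) = 0.725006.
t = 1.8378 / 0.725006 = 2.535.
df = n − 2 = 79.
Two-sided p ≈ 0.0132, which is < 0.05, so reject H₀.
There is evidence that curing temperature is associated with tensile strength.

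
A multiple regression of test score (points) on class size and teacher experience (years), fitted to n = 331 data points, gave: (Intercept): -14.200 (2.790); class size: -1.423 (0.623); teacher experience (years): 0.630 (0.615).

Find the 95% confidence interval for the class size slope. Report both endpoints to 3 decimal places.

(-2.649, -0.197)

Read off: b = -1.423, SE = 0.623 for class size.
df = n − k − 1 = 331 − 2 − 1 = 328.
t* = t_{0.025, 328} = 1.967223.
Margin = t* × SE = 1.967223 × 0.623 = 1.22558.
CI: -1.423 ± 1.22558 → (-2.649, -0.197).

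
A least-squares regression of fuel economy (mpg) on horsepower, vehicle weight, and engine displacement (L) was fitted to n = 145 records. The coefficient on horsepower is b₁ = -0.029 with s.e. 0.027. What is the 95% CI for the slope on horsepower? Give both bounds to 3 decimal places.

(-0.082, 0.024)

df = n − k − 1 = 145 − 3 − 1 = 141.
t* = t_{0.025, 141} = 1.976931.
Margin = t* × SE = 1.976931 × 0.027 = 0.05338.
CI: -0.029 ± 0.05338 → (-0.082, 0.024).
With 95% confidence, each one-unit increase in horsepower is associated with a change of between -0.082 and 0.024 mpg in fuel economy, holding the other predictors fixed.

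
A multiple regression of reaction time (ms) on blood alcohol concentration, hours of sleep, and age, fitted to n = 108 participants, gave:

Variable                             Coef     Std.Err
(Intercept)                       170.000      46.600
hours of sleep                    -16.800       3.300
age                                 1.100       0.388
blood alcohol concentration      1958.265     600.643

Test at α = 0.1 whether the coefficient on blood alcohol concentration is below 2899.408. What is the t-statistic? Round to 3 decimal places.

t = -1.567

Read off: b = 1958.265, SE = 600.643 for blood alcohol concentration.
H₀: β₁ = 2899.408 vs H₁: β₁ < 2899.408.
t = (1958.265 − 2899.408) / 600.643 = -1.567.
df = n − k − 1 = 108 − 3 − 1 = 104.
One-sided p ≈ 0.0601, which is < 0.1, so reject H₀.
There is evidence that the true slope on blood alcohol concentration is below 2899.408 ms per unit, holding the other predictors fixed.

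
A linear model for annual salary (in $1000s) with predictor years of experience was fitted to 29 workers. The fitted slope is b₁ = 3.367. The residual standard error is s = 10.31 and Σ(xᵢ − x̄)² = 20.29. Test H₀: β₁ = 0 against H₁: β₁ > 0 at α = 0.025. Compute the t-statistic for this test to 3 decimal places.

t = 1.471

SE(b₁) = s/√Sₓₓ = 10.31/√20.29 = 2.28885.
t = 3.367 / 2.28885 = 1.471.
df = n − 2 = 27.
One-sided p ≈ 0.0764, which is ≥ 0.025, so fail to reject H₀.
The data do not give significant evidence that the true slope on years of experience is positive.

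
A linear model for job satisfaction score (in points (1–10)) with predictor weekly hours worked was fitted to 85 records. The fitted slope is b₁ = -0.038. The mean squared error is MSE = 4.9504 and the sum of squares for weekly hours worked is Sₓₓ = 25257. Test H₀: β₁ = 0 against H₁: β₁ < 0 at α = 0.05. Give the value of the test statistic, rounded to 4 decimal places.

SE(b₁) = √(MSE/Sₓₓ) = √(4.9504/25257) = 0.014.
t = -0.038 / 0.014 = -2.7143.
df = n − 2 = 83.
One-sided p ≈ 0.0040, which is < 0.05, so reject H₀.
There is evidence that the true slope on weekly hours worked is negative.

t = -2.7143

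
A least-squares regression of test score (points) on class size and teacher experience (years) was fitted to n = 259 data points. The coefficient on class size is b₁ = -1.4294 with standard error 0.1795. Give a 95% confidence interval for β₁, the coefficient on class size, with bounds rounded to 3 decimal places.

df = n − k − 1 = 259 − 2 − 1 = 256.
t* = t_{0.025, 256} = 1.969274.
Margin = t* × SE = 1.969274 × 0.1795 = 0.35348.
CI: -1.4294 ± 0.35348 → (-1.783, -1.076).
With 95% confidence, each one-unit increase in class size is associated with a change of between -1.783 and -1.076 points in test score, holding the other predictors fixed.

(-1.783, -1.076)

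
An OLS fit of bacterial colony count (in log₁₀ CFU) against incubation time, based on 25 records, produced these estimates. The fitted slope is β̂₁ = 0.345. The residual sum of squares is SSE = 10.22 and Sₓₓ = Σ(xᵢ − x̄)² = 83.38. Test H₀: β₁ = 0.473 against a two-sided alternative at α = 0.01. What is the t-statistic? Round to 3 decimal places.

MSE = SSE/(n − 2) = 10.22/23 = 0.444348.
SE(β̂₁) = √(MSE/Sₓₓ) = √(0.444348/83.38) = 0.0730013.
t = (0.345 − 0.473) / 0.0730013 = -1.753.
df = n − 2 = 23.
Two-sided p ≈ 0.0929, which is ≥ 0.01, so fail to reject H₀.
The data are consistent with a true slope of 0.473 log₁₀ CFU per unit of incubation time.

t = -1.753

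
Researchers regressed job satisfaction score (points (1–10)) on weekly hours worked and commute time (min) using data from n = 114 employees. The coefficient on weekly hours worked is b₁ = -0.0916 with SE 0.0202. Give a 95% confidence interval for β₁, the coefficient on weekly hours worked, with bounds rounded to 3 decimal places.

df = n − k − 1 = 114 − 2 − 1 = 111.
t* = t_{0.025, 111} = 1.981567.
Margin = t* × SE = 1.981567 × 0.0202 = 0.04003.
CI: -0.0916 ± 0.04003 → (-0.132, -0.052).
With 95% confidence, each one-unit increase in weekly hours worked is associated with a change of between -0.132 and -0.052 points (1–10) in job satisfaction score, holding the other predictors fixed.

(-0.132, -0.052)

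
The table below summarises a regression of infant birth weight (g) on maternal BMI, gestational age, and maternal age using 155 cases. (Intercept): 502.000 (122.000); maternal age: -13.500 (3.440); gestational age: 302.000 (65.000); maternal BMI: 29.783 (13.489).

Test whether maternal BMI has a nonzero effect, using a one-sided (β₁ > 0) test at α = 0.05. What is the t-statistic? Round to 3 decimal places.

Read off: b = 29.783, SE = 13.489 for maternal BMI.
H₀: β₁ = 0 vs H₁: β₁ > 0.
t = 29.783 / 13.489 = 2.208.
df = n − k − 1 = 155 − 3 − 1 = 151.
One-sided p ≈ 0.0144, which is < 0.05, so reject H₀.
There is evidence that the true slope on maternal BMI is positive, holding the other predictors fixed.

t = 2.208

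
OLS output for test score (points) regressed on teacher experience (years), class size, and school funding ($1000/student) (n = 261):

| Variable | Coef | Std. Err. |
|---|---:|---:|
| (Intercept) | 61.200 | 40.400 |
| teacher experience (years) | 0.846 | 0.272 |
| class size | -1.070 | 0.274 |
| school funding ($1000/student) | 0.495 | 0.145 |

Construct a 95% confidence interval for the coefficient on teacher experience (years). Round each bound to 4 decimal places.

(0.3104, 1.3816)

Read off: b = 0.846, SE = 0.272 for teacher experience (years).
df = n − k − 1 = 261 − 3 − 1 = 257.
t* = t_{0.025, 257} = 1.969237.
Margin = t* × SE = 1.969237 × 0.272 = 0.535633.
CI: 0.846 ± 0.535633 → (0.3104, 1.3816).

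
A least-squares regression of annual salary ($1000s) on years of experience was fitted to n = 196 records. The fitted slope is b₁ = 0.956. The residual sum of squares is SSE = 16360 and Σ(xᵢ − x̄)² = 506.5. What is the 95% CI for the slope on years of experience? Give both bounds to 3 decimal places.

MSE = SSE/(n − 2) = 16360/194 = 84.3299.
SE(b₁) = √(MSE/Sₓₓ) = √(84.3299/506.5) = 0.408038.
df = n − 2 = 194.
t* = t_{0.025, 194} = 1.972268.
Margin = t* × SE = 1.972268 × 0.408038 = 0.80476.
CI: 0.956 ± 0.80476 → (0.151, 1.761).
With 95% confidence, each one-unit increase in years of experience is associated with a change of between 0.151 and 1.761 $1000s in annual salary.

(0.151, 1.761)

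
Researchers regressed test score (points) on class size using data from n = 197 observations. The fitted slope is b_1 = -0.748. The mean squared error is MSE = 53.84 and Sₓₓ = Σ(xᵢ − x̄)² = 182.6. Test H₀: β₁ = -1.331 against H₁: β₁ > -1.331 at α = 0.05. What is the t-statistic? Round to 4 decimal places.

SE(b_1) = √(MSE/Sₓₓ) = √(53.84/182.6) = 0.543003.
t = (-0.748 − (-1.331)) / 0.543003 = 1.0737.
df = n − 2 = 195.
One-sided p ≈ 0.1422, which is ≥ 0.05, so fail to reject H₀.
The data do not give significant evidence that the true slope on class size exceeds -1.331 points per unit.

t = 1.0737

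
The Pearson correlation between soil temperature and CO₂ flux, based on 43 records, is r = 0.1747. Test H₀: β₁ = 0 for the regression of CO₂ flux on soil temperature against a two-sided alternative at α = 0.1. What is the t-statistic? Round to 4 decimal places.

t = 1.1361

t = r·√(n − 2)/√(1 − r²) = 0.1747·√41/√0.96948 = 1.1361.
df = n − 2 = 41.
Two-sided p ≈ 0.2625, which is ≥ 0.1, so fail to reject H₀.
The data do not give significant evidence of a linear association between soil temperature and CO₂ flux.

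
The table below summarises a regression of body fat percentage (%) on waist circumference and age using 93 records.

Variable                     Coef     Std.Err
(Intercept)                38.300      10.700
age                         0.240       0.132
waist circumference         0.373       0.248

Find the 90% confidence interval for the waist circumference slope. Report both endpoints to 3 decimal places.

(-0.039, 0.785)

Read off: b = 0.373, SE = 0.248 for waist circumference.
df = n − k − 1 = 93 − 2 − 1 = 90.
t* = t_{0.05, 90} = 1.661961.
Margin = t* × SE = 1.661961 × 0.248 = 0.41217.
CI: 0.373 ± 0.41217 → (-0.039, 0.785).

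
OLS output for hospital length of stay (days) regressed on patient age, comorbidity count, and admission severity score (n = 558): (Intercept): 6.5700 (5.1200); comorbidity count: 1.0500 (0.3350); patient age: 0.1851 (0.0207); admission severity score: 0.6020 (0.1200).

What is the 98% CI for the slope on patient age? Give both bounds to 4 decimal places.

(0.1368, 0.2334)

Read off: b = 0.1851, SE = 0.0207 for patient age.
df = n − k − 1 = 558 − 3 − 1 = 554.
t* = t_{0.01, 554} = 2.333098.
Margin = t* × SE = 2.333098 × 0.0207 = 0.048295.
CI: 0.1851 ± 0.048295 → (0.1368, 0.2334).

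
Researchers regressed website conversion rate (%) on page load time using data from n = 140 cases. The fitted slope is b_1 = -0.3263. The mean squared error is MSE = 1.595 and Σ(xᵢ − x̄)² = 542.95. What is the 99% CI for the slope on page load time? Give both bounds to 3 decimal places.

SE(b_1) = √(MSE/Sₓₓ) = √(1.595/542.95) = 0.0542001.
df = n − 2 = 138.
t* = t_{0.005, 138} = 2.611925.
Margin = t* × SE = 2.611925 × 0.0542001 = 0.14157.
CI: -0.3263 ± 0.14157 → (-0.468, -0.185).
With 99% confidence, each one-unit increase in page load time is associated with a change of between -0.468 and -0.185 % in website conversion rate.

(-0.468, -0.185)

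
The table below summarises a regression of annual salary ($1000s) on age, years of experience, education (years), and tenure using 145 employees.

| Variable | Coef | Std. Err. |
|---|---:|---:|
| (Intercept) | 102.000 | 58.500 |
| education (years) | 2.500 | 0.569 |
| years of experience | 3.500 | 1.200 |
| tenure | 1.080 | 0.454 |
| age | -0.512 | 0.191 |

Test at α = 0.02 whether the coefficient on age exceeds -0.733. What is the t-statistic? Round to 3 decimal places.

t = 1.157

Read off: b = -0.512, SE = 0.191 for age.
H₀: β₁ = -0.733 vs H₁: β₁ > -0.733.
t = (-0.512 − (-0.733)) / 0.191 = 1.157.
df = n − k − 1 = 145 − 4 − 1 = 140.
One-sided p ≈ 0.1246, which is ≥ 0.02, so fail to reject H₀.
The data do not give significant evidence that the true slope on age exceeds -0.733 $1000s per unit, holding the other predictors fixed.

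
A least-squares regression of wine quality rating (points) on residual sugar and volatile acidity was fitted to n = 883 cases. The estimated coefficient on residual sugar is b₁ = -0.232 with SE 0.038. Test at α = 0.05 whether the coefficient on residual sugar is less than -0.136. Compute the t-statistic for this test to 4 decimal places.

t = -2.5263

H₀: β₁ = -0.136 vs H₁: β₁ < -0.136.
t = (b₁ − β₁⁰)/SE = (-0.232 − (-0.136)) / 0.038 = -2.5263.
df = n − k − 1 = 883 − 2 − 1 = 880.
One-sided p ≈ 0.0059, which is < 0.05, so reject H₀.
There is evidence that the true slope on residual sugar is below -0.136 points per unit, holding the other predictors fixed.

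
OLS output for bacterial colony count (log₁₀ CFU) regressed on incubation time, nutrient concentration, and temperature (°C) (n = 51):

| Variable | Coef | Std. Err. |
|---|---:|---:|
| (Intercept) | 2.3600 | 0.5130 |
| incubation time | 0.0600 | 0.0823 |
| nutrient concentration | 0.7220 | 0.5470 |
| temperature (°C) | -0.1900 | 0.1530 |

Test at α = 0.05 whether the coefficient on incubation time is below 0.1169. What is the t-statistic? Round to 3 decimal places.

Read off: b = 0.0600, SE = 0.0823 for incubation time.
H₀: β₁ = 0.1169 vs H₁: β₁ < 0.1169.
t = (0.0600 − 0.1169) / 0.0823 = -0.691.
df = n − k − 1 = 51 − 3 − 1 = 47.
One-sided p ≈ 0.2464, which is ≥ 0.05, so fail to reject H₀.
The data do not give significant evidence that the true slope on incubation time is below 0.1169 log₁₀ CFU per unit, holding the other predictors fixed.

t = -0.691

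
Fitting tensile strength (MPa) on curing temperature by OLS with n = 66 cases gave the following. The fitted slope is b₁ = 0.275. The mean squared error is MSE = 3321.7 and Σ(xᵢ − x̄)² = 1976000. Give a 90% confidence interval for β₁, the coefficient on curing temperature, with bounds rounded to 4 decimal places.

SE(b₁) = √(MSE/Sₓₓ) = √(3321.7/1976000) = 0.0410003.
df = n − 2 = 64.
t* = t_{0.05, 64} = 1.669013.
Margin = t* × SE = 1.669013 × 0.0410003 = 0.068430.
CI: 0.275 ± 0.068430 → (0.2066, 0.3434).
With 90% confidence, each one-unit increase in curing temperature is associated with a change of between 0.2066 and 0.3434 MPa in tensile strength.

(0.2066, 0.3434)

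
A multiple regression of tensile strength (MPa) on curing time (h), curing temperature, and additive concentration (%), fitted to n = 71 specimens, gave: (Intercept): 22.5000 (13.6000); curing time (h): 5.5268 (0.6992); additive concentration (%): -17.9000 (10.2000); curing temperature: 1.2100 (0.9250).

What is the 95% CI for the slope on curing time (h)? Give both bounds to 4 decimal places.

Read off: b = 5.5268, SE = 0.6992 for curing time (h).
df = n − k − 1 = 71 − 3 − 1 = 67.
t* = t_{0.025, 67} = 1.996008.
Margin = t* × SE = 1.996008 × 0.6992 = 1.395609.
CI: 5.5268 ± 1.395609 → (4.1312, 6.9224).

(4.1312, 6.9224)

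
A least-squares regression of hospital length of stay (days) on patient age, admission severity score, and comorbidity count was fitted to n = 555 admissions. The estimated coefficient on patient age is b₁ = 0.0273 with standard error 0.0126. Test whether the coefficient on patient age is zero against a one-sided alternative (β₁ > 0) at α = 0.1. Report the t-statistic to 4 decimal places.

H₀: β₁ = 0 vs H₁: β₁ > 0.
t = (b₁ − β₁⁰)/SE = 0.0273 / 0.0126 = 2.1667.
df = n − k − 1 = 555 − 3 − 1 = 551.
One-sided p ≈ 0.0153, which is < 0.1, so reject H₀.
There is evidence that the true slope on patient age is positive, holding the other predictors fixed.

t = 2.1667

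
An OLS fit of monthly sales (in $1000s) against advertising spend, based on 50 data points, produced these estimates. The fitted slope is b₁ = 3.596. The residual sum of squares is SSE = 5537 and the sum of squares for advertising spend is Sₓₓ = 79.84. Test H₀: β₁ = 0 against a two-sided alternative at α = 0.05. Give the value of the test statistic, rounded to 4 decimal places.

MSE = SSE/(n − 2) = 5537/48 = 115.354.
SE(b₁) = √(MSE/Sₓₓ) = √(115.354/79.84) = 1.20201.
t = 3.596 / 1.20201 = 2.9917.
df = n − 2 = 48.
Two-sided p ≈ 0.0044, which is < 0.05, so reject H₀.
There is evidence that advertising spend is associated with monthly sales.

t = 2.9917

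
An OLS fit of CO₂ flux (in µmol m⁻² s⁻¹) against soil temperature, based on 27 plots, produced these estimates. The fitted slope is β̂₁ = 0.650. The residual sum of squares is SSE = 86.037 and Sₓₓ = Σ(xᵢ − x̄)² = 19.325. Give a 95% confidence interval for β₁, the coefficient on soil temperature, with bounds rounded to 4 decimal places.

MSE = SSE/(n − 2) = 86.037/25 = 3.44148.
SE(β̂₁) = √(MSE/Sₓₓ) = √(3.44148/19.325) = 0.422.
df = n − 2 = 25.
t* = t_{0.025, 25} = 2.059539.
Margin = t* × SE = 2.059539 × 0.422 = 0.869126.
CI: 0.650 ± 0.869126 → (-0.2191, 1.5191).
With 95% confidence, each one-unit increase in soil temperature is associated with a change of between -0.2191 and 1.5191 µmol m⁻² s⁻¹ in CO₂ flux.

(-0.2191, 1.5191)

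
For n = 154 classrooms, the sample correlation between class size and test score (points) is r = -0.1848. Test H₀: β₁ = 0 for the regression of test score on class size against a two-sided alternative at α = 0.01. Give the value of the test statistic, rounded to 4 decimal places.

t = -2.3183

t = r·√(n − 2)/√(1 − r²) = -0.1848·√152/√0.965849 = -2.3183.
df = n − 2 = 152.
Two-sided p ≈ 0.0218, which is ≥ 0.01, so fail to reject H₀.
The data do not give significant evidence of a linear association between class size and test score.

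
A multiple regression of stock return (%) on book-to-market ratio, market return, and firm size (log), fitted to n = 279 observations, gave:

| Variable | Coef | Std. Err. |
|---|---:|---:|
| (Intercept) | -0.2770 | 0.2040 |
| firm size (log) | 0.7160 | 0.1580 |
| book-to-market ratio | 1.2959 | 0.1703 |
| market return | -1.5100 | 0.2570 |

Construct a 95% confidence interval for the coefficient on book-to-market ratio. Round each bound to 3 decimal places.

Read off: b = 1.2959, SE = 0.1703 for book-to-market ratio.
df = n − k − 1 = 279 − 3 − 1 = 275.
t* = t_{0.025, 275} = 1.968628.
Margin = t* × SE = 1.968628 × 0.1703 = 0.33526.
CI: 1.2959 ± 0.33526 → (0.961, 1.631).

(0.961, 1.631)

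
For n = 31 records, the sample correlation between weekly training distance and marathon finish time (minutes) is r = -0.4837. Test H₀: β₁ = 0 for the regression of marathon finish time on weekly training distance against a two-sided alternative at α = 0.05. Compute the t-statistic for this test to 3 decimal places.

t = r·√(n − 2)/√(1 − r²) = -0.4837·√29/√0.766034 = -2.976.
df = n − 2 = 29.
Two-sided p ≈ 0.0058, which is < 0.05, so reject H₀.
There is evidence of a linear association between weekly training distance and marathon finish time.

t = -2.976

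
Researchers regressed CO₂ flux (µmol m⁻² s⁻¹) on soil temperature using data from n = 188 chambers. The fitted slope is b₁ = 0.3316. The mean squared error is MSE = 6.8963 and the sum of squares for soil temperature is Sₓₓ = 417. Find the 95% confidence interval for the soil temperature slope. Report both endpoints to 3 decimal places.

SE(b₁) = √(MSE/Sₓₓ) = √(6.8963/417) = 0.1286.
df = n − 2 = 186.
t* = t_{0.025, 186} = 1.9728.
Margin = t* × SE = 1.9728 × 0.1286 = 0.25370.
CI: 0.3316 ± 0.25370 → (0.078, 0.585).
With 95% confidence, each one-unit increase in soil temperature is associated with a change of between 0.078 and 0.585 µmol m⁻² s⁻¹ in CO₂ flux.

(0.078, 0.585)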